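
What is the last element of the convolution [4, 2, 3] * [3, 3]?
Use y[k] = Σ_i a[i]·b[k-i] at k=3. y[3] = 3×3 = 9

9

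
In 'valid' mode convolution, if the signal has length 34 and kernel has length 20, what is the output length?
'Valid' mode counts only positions where the kernel fully overlaps the signal: m - n + 1 = 34 - 20 + 1 = 15

15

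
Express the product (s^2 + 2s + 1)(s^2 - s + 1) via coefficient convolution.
Ascending coefficients: a = [1, 2, 1], b = [1, -1, 1]. c[0] = 1×1 = 1; c[1] = 1×-1 + 2×1 = 1; c[2] = 1×1 + 2×-1 + 1×1 = 0; c[3] = 2×1 + 1×-1 = 1; c[4] = 1×1 = 1. Result coefficients: [1, 1, 0, 1, 1] → s^4 + s^3 + s + 1

s^4 + s^3 + s + 1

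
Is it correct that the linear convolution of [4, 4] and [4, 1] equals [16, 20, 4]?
Recompute linear convolution of [4, 4] and [4, 1]: y[0] = 4×4 = 16; y[1] = 4×1 + 4×4 = 20; y[2] = 4×1 = 4 → [16, 20, 4]. Given [16, 20, 4] matches, so answer: Yes

Yes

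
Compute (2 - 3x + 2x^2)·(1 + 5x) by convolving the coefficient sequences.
Ascending coefficients: a = [2, -3, 2], b = [1, 5]. c[0] = 2×1 = 2; c[1] = 2×5 + -3×1 = 7; c[2] = -3×5 + 2×1 = -13; c[3] = 2×5 = 10. Result coefficients: [2, 7, -13, 10] → 2 + 7x - 13x^2 + 10x^3

2 + 7x - 13x^2 + 10x^3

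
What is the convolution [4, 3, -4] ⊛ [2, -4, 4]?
y[0] = 4×2 = 8; y[1] = 4×-4 + 3×2 = -10; y[2] = 4×4 + 3×-4 + -4×2 = -4; y[3] = 3×4 + -4×-4 = 28; y[4] = -4×4 = -16

[8, -10, -4, 28, -16]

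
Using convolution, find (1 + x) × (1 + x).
Ascending coefficients: a = [1, 1], b = [1, 1]. c[0] = 1×1 = 1; c[1] = 1×1 + 1×1 = 2; c[2] = 1×1 = 1. Result coefficients: [1, 2, 1] → 1 + 2x + x^2

1 + 2x + x^2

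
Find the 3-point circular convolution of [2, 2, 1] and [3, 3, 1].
Use y[k] = Σ_j u[j]·v[(k-j) mod 3]. y[0] = 2×3 + 2×1 + 1×3 = 11; y[1] = 2×3 + 2×3 + 1×1 = 13; y[2] = 2×1 + 2×3 + 1×3 = 11. Result: [11, 13, 11]

[11, 13, 11]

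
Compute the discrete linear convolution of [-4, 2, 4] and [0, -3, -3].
y[0] = -4×0 = 0; y[1] = -4×-3 + 2×0 = 12; y[2] = -4×-3 + 2×-3 + 4×0 = 6; y[3] = 2×-3 + 4×-3 = -18; y[4] = 4×-3 = -12

[0, 12, 6, -18, -12]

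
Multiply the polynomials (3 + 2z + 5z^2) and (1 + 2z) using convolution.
Ascending coefficients: a = [3, 2, 5], b = [1, 2]. c[0] = 3×1 = 3; c[1] = 3×2 + 2×1 = 8; c[2] = 2×2 + 5×1 = 9; c[3] = 5×2 = 10. Result coefficients: [3, 8, 9, 10] → 3 + 8z + 9z^2 + 10z^3

3 + 8z + 9z^2 + 10z^3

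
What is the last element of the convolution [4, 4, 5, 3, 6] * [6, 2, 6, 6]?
Use y[k] = Σ_i a[i]·b[k-i] at k=7. y[7] = 6×6 = 36

36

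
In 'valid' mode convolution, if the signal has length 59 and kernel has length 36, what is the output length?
'Valid' mode counts only positions where the kernel fully overlaps the signal: m - n + 1 = 59 - 36 + 1 = 24

24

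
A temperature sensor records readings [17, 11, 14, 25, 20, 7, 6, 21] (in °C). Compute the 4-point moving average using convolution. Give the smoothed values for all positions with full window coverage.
4-point moving average kernel = [1, 1, 1, 1]. Apply in 'valid' mode (full window coverage): avg[0] = (17 + 11 + 14 + 25) / 4 = 16.75; avg[1] = (11 + 14 + 25 + 20) / 4 = 17.5; avg[2] = (14 + 25 + 20 + 7) / 4 = 16.5; avg[3] = (25 + 20 + 7 + 6) / 4 = 14.5; avg[4] = (20 + 7 + 6 + 21) / 4 = 13.5. Smoothed values: [16.75, 17.5, 16.5, 14.5, 13.5]

[16.75, 17.5, 16.5, 14.5, 13.5]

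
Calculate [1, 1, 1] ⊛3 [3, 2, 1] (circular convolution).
Use y[k] = Σ_j x[j]·h[(k-j) mod 3]. y[0] = 1×3 + 1×1 + 1×2 = 6; y[1] = 1×2 + 1×3 + 1×1 = 6; y[2] = 1×1 + 1×2 + 1×3 = 6. Result: [6, 6, 6]

[6, 6, 6]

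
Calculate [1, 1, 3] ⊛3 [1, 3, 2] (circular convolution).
Use y[k] = Σ_j a[j]·b[(k-j) mod 3]. y[0] = 1×1 + 1×2 + 3×3 = 12; y[1] = 1×3 + 1×1 + 3×2 = 10; y[2] = 1×2 + 1×3 + 3×1 = 8. Result: [12, 10, 8]

[12, 10, 8]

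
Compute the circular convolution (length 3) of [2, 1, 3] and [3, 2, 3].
Use y[k] = Σ_j u[j]·v[(k-j) mod 3]. y[0] = 2×3 + 1×3 + 3×2 = 15; y[1] = 2×2 + 1×3 + 3×3 = 16; y[2] = 2×3 + 1×2 + 3×3 = 17. Result: [15, 16, 17]

[15, 16, 17]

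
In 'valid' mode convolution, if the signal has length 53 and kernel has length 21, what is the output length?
'Valid' mode counts only positions where the kernel fully overlaps the signal: m - n + 1 = 53 - 21 + 1 = 33

33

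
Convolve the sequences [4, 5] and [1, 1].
y[0] = 4×1 = 4; y[1] = 4×1 + 5×1 = 9; y[2] = 5×1 = 5

[4, 9, 5]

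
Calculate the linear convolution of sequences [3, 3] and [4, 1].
y[0] = 3×4 = 12; y[1] = 3×1 + 3×4 = 15; y[2] = 3×1 = 3

[12, 15, 3]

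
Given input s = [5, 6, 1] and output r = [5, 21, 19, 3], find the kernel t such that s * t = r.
Output length 4 = len(s) + len(t) - 1 ⇒ len(t) = 2. Solve t forward using t[k] = (r[k] - Σ_{i≥1} s[i]·t[k-i]) / s[0]: t[0] = r[0] / s[0] = 5 / 5 = 1; t[1] = (r[1] - 6×1) / s[0] = (21 - 6×1) / 5 = 3. So t = [1, 3]. Forward-check [5, 6, 1] * [1, 3]: r[0] = 5×1 = 5; r[1] = 5×3 + 6×1 = 21; r[2] = 6×3 + 1×1 = 19; r[3] = 1×3 = 3 → [5, 21, 19, 3] ✓

[1, 3]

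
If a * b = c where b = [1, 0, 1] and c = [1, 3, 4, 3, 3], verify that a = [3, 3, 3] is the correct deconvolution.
Forward-compute [3, 3, 3] * [1, 0, 1]: c[0] = 3×1 = 3; c[1] = 3×0 + 3×1 = 3; c[2] = 3×1 + 3×0 + 3×1 = 6; c[3] = 3×1 + 3×0 = 3; c[4] = 3×1 = 3 → [3, 3, 6, 3, 3]. Does not match given c = [1, 3, 4, 3, 3].

Not verified. [3, 3, 3] * [1, 0, 1] = [3, 3, 6, 3, 3], which differs from [1, 3, 4, 3, 3] at index 0.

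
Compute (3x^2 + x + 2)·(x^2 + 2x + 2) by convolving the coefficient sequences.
Ascending coefficients: a = [2, 1, 3], b = [2, 2, 1]. c[0] = 2×2 = 4; c[1] = 2×2 + 1×2 = 6; c[2] = 2×1 + 1×2 + 3×2 = 10; c[3] = 1×1 + 3×2 = 7; c[4] = 3×1 = 3. Result coefficients: [4, 6, 10, 7, 3] → 3x^4 + 7x^3 + 10x^2 + 6x + 4

3x^4 + 7x^3 + 10x^2 + 6x + 4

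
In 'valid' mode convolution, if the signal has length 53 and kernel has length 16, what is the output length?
'Valid' mode counts only positions where the kernel fully overlaps the signal: m - n + 1 = 53 - 16 + 1 = 38

38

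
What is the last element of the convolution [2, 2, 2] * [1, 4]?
Use y[k] = Σ_i a[i]·b[k-i] at k=3. y[3] = 2×4 = 8

8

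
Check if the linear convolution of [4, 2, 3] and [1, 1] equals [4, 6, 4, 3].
Recompute linear convolution of [4, 2, 3] and [1, 1]: y[0] = 4×1 = 4; y[1] = 4×1 + 2×1 = 6; y[2] = 2×1 + 3×1 = 5; y[3] = 3×1 = 3 → [4, 6, 5, 3]. Compare to given [4, 6, 4, 3]: they differ at index 2: given 4, correct 5, so answer: No

No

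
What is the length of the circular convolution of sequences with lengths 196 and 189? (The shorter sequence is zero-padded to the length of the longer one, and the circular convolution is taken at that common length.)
Circular convolution (zero-padding the shorter input) has length max(m, n) = max(196, 189) = 196

196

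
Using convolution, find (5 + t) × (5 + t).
Ascending coefficients: a = [5, 1], b = [5, 1]. c[0] = 5×5 = 25; c[1] = 5×1 + 1×5 = 10; c[2] = 1×1 = 1. Result coefficients: [25, 10, 1] → 25 + 10t + t^2

25 + 10t + t^2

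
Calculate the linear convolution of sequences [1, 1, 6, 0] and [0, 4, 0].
y[0] = 1×0 = 0; y[1] = 1×4 + 1×0 = 4; y[2] = 1×0 + 1×4 + 6×0 = 4; y[3] = 1×0 + 6×4 + 0×0 = 24; y[4] = 6×0 + 0×4 = 0; y[5] = 0×0 = 0

[0, 4, 4, 24, 0, 0]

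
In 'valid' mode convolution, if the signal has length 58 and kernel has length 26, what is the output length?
'Valid' mode counts only positions where the kernel fully overlaps the signal: m - n + 1 = 58 - 26 + 1 = 33

33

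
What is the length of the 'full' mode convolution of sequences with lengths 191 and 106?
Linear/full convolution length: m + n - 1 = 191 + 106 - 1 = 296

296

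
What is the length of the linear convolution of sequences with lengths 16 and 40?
Linear/full convolution length: m + n - 1 = 16 + 40 - 1 = 55

55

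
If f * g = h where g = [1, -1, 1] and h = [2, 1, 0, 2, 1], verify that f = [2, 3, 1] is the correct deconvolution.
Forward-compute [2, 3, 1] * [1, -1, 1]: h[0] = 2×1 = 2; h[1] = 2×-1 + 3×1 = 1; h[2] = 2×1 + 3×-1 + 1×1 = 0; h[3] = 3×1 + 1×-1 = 2; h[4] = 1×1 = 1 → [2, 1, 0, 2, 1]. Matches given h = [2, 1, 0, 2, 1], so verified.

Verified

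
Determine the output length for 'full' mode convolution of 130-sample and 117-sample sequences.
Linear/full convolution length: m + n - 1 = 130 + 117 - 1 = 246

246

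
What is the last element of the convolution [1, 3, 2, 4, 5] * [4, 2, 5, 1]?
Use y[k] = Σ_i a[i]·b[k-i] at k=7. y[7] = 5×1 = 5

5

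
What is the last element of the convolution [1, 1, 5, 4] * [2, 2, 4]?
Use y[k] = Σ_i a[i]·b[k-i] at k=5. y[5] = 4×4 = 16

16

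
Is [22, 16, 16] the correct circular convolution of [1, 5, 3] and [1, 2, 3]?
Recompute circular convolution of [1, 5, 3] and [1, 2, 3]: y[0] = 1×1 + 5×3 + 3×2 = 22; y[1] = 1×2 + 5×1 + 3×3 = 16; y[2] = 1×3 + 5×2 + 3×1 = 16 → [22, 16, 16]. Given [22, 16, 16] matches, so answer: Yes

Yes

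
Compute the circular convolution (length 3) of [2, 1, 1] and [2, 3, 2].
Use y[k] = Σ_j a[j]·b[(k-j) mod 3]. y[0] = 2×2 + 1×2 + 1×3 = 9; y[1] = 2×3 + 1×2 + 1×2 = 10; y[2] = 2×2 + 1×3 + 1×2 = 9. Result: [9, 10, 9]

[9, 10, 9]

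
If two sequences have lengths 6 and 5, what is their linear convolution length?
Linear/full convolution length: m + n - 1 = 6 + 5 - 1 = 10

10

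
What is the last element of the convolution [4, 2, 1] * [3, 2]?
Use y[k] = Σ_i a[i]·b[k-i] at k=3. y[3] = 1×2 = 2

2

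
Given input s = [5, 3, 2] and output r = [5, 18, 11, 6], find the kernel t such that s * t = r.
Output length 4 = len(s) + len(t) - 1 ⇒ len(t) = 2. Solve t forward using t[k] = (r[k] - Σ_{i≥1} s[i]·t[k-i]) / s[0]: t[0] = r[0] / s[0] = 5 / 5 = 1; t[1] = (r[1] - 3×1) / s[0] = (18 - 3×1) / 5 = 3. So t = [1, 3]. Forward-check [5, 3, 2] * [1, 3]: r[0] = 5×1 = 5; r[1] = 5×3 + 3×1 = 18; r[2] = 3×3 + 2×1 = 11; r[3] = 2×3 = 6 → [5, 18, 11, 6] ✓

[1, 3]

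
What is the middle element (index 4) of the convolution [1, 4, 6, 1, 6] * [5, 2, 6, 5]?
Use y[k] = Σ_i a[i]·b[k-i] at k=4. y[4] = 4×5 + 6×6 + 1×2 + 6×5 = 88

88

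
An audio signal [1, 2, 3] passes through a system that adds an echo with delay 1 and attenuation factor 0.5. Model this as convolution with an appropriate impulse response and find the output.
Direct-path + delayed-attenuated-path model → impulse response h = [1, 0.5] (1 at lag 0, 0.5 at lag 1). Output y[n] = x[n] + 0.5·x[n - 1] (with x[n] = 0 outside 0..2): y[0] = 1 + 0.5×0 = 1; y[1] = 2 + 0.5×1 = 2.5; y[2] = 3 + 0.5×2 = 4.0; y[3] = 0 + 0.5×3 = 1.5. So y = [1, 2.5, 4.0, 1.5]

[1, 2.5, 4.0, 1.5]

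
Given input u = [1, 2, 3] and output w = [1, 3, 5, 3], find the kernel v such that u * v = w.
Output length 4 = len(u) + len(v) - 1 ⇒ len(v) = 2. Solve v forward using v[k] = (w[k] - Σ_{i≥1} u[i]·v[k-i]) / u[0]: v[0] = w[0] / u[0] = 1 / 1 = 1; v[1] = (w[1] - 2×1) / u[0] = (3 - 2×1) / 1 = 1. So v = [1, 1]. Forward-check [1, 2, 3] * [1, 1]: w[0] = 1×1 = 1; w[1] = 1×1 + 2×1 = 3; w[2] = 2×1 + 3×1 = 5; w[3] = 3×1 = 3 → [1, 3, 5, 3] ✓

[1, 1]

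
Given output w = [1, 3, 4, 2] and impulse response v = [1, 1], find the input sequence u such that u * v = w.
Deconvolve w=[1, 3, 4, 2] by v=[1, 1]. Since v[0]=1, solve forward: u[0] = w[0] / 1 = 1; u[1] = (w[1] - 1×1) / 1 = 2; u[2] = (w[2] - 2×1) / 1 = 2. So u = [1, 2, 2]. Check by forward convolution: w[0] = 1×1 = 1; w[1] = 1×1 + 2×1 = 3; w[2] = 2×1 + 2×1 = 4; w[3] = 2×1 = 2

[1, 2, 2]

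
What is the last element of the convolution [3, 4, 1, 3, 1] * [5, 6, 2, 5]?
Use y[k] = Σ_i a[i]·b[k-i] at k=7. y[7] = 1×5 = 5

5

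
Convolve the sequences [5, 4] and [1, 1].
y[0] = 5×1 = 5; y[1] = 5×1 + 4×1 = 9; y[2] = 4×1 = 4

[5, 9, 4]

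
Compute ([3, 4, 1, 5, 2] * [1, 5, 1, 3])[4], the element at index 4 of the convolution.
Use y[k] = Σ_i a[i]·b[k-i] at k=4. y[4] = 4×3 + 1×1 + 5×5 + 2×1 = 40

40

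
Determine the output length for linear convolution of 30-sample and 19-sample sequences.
Linear/full convolution length: m + n - 1 = 30 + 19 - 1 = 48

48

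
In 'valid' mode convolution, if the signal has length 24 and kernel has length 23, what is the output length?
'Valid' mode counts only positions where the kernel fully overlaps the signal: m - n + 1 = 24 - 23 + 1 = 2

2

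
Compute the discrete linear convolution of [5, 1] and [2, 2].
y[0] = 5×2 = 10; y[1] = 5×2 + 1×2 = 12; y[2] = 1×2 = 2

[10, 12, 2]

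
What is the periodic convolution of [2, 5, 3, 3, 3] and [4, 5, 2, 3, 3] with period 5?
Use y[k] = Σ_j s[j]·t[(k-j) mod 5]. y[0] = 2×4 + 5×3 + 3×3 + 3×2 + 3×5 = 53; y[1] = 2×5 + 5×4 + 3×3 + 3×3 + 3×2 = 54; y[2] = 2×2 + 5×5 + 3×4 + 3×3 + 3×3 = 59; y[3] = 2×3 + 5×2 + 3×5 + 3×4 + 3×3 = 52; y[4] = 2×3 + 5×3 + 3×2 + 3×5 + 3×4 = 54. Result: [53, 54, 59, 52, 54]

[53, 54, 59, 52, 54]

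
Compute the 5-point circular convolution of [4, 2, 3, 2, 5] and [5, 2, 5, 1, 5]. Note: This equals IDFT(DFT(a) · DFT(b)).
Either evaluate y[k] = Σ_j a[j]·b[(k-j) mod 5] directly, or use IDFT(DFT(a) · DFT(b)). y[0] = 4×5 + 2×5 + 3×1 + 2×5 + 5×2 = 53; y[1] = 4×2 + 2×5 + 3×5 + 2×1 + 5×5 = 60; y[2] = 4×5 + 2×2 + 3×5 + 2×5 + 5×1 = 54; y[3] = 4×1 + 2×5 + 3×2 + 2×5 + 5×5 = 55; y[4] = 4×5 + 2×1 + 3×5 + 2×2 + 5×5 = 66. Result: [53, 60, 54, 55, 66]

[53, 60, 54, 55, 66]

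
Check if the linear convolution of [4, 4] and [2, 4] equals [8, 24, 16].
Recompute linear convolution of [4, 4] and [2, 4]: y[0] = 4×2 = 8; y[1] = 4×4 + 4×2 = 24; y[2] = 4×4 = 16 → [8, 24, 16]. Given [8, 24, 16] matches, so answer: Yes

Yes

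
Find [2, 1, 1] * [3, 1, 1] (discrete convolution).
y[0] = 2×3 = 6; y[1] = 2×1 + 1×3 = 5; y[2] = 2×1 + 1×1 + 1×3 = 6; y[3] = 1×1 + 1×1 = 2; y[4] = 1×1 = 1

[6, 5, 6, 2, 1]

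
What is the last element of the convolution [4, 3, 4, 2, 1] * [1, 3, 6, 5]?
Use y[k] = Σ_i a[i]·b[k-i] at k=7. y[7] = 1×5 = 5

5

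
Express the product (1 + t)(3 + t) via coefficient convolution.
Ascending coefficients: a = [1, 1], b = [3, 1]. c[0] = 1×3 = 3; c[1] = 1×1 + 1×3 = 4; c[2] = 1×1 = 1. Result coefficients: [3, 4, 1] → 3 + 4t + t^2

3 + 4t + t^2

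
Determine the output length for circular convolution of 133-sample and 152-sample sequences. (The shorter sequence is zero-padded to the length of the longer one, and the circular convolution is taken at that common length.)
Circular convolution (zero-padding the shorter input) has length max(m, n) = max(133, 152) = 152

152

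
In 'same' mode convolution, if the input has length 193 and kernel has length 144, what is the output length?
'Same' mode returns an output with the same length as the input: 193

193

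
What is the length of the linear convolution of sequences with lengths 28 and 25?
Linear/full convolution length: m + n - 1 = 28 + 25 - 1 = 52

52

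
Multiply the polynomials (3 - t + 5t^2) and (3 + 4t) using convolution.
Ascending coefficients: a = [3, -1, 5], b = [3, 4]. c[0] = 3×3 = 9; c[1] = 3×4 + -1×3 = 9; c[2] = -1×4 + 5×3 = 11; c[3] = 5×4 = 20. Result coefficients: [9, 9, 11, 20] → 9 + 9t + 11t^2 + 20t^3

9 + 9t + 11t^2 + 20t^3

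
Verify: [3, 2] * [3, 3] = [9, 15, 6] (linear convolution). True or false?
Recompute linear convolution of [3, 2] and [3, 3]: y[0] = 3×3 = 9; y[1] = 3×3 + 2×3 = 15; y[2] = 2×3 = 6 → [9, 15, 6]. Given [9, 15, 6] matches, so answer: Yes

Yes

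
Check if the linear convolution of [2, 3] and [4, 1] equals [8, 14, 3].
Recompute linear convolution of [2, 3] and [4, 1]: y[0] = 2×4 = 8; y[1] = 2×1 + 3×4 = 14; y[2] = 3×1 = 3 → [8, 14, 3]. Given [8, 14, 3] matches, so answer: Yes

Yes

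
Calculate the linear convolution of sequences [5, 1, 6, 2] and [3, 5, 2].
y[0] = 5×3 = 15; y[1] = 5×5 + 1×3 = 28; y[2] = 5×2 + 1×5 + 6×3 = 33; y[3] = 1×2 + 6×5 + 2×3 = 38; y[4] = 6×2 + 2×5 = 22; y[5] = 2×2 = 4

[15, 28, 33, 38, 22, 4]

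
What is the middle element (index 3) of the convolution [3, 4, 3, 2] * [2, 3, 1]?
Use y[k] = Σ_i a[i]·b[k-i] at k=3. y[3] = 4×1 + 3×3 + 2×2 = 17

17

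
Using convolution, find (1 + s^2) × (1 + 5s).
Ascending coefficients: a = [1, 0, 1], b = [1, 5]. c[0] = 1×1 = 1; c[1] = 1×5 + 0×1 = 5; c[2] = 0×5 + 1×1 = 1; c[3] = 1×5 = 5. Result coefficients: [1, 5, 1, 5] → 1 + 5s + s^2 + 5s^3

1 + 5s + s^2 + 5s^3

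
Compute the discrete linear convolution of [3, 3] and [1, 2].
y[0] = 3×1 = 3; y[1] = 3×2 + 3×1 = 9; y[2] = 3×2 = 6

[3, 9, 6]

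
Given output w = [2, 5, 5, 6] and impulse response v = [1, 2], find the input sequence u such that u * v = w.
Deconvolve w=[2, 5, 5, 6] by v=[1, 2]. Since v[0]=1, solve forward: u[0] = w[0] / 1 = 2; u[1] = (w[1] - 2×2) / 1 = 1; u[2] = (w[2] - 1×2) / 1 = 3. So u = [2, 1, 3]. Check by forward convolution: w[0] = 2×1 = 2; w[1] = 2×2 + 1×1 = 5; w[2] = 1×2 + 3×1 = 5; w[3] = 3×2 = 6

[2, 1, 3]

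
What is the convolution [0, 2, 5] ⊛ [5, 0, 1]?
y[0] = 0×5 = 0; y[1] = 0×0 + 2×5 = 10; y[2] = 0×1 + 2×0 + 5×5 = 25; y[3] = 2×1 + 5×0 = 2; y[4] = 5×1 = 5

[0, 10, 25, 2, 5]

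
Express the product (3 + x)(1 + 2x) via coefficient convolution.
Ascending coefficients: a = [3, 1], b = [1, 2]. c[0] = 3×1 = 3; c[1] = 3×2 + 1×1 = 7; c[2] = 1×2 = 2. Result coefficients: [3, 7, 2] → 3 + 7x + 2x^2

3 + 7x + 2x^2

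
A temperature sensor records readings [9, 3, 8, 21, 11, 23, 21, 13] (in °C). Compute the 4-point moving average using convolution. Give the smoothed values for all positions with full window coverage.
4-point moving average kernel = [1, 1, 1, 1]. Apply in 'valid' mode (full window coverage): avg[0] = (9 + 3 + 8 + 21) / 4 = 10.25; avg[1] = (3 + 8 + 21 + 11) / 4 = 10.75; avg[2] = (8 + 21 + 11 + 23) / 4 = 15.75; avg[3] = (21 + 11 + 23 + 21) / 4 = 19.0; avg[4] = (11 + 23 + 21 + 13) / 4 = 17.0. Smoothed values: [10.25, 10.75, 15.75, 19.0, 17.0]

[10.25, 10.75, 15.75, 19.0, 17.0]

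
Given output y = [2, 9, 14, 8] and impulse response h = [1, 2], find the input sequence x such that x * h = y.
Deconvolve y=[2, 9, 14, 8] by h=[1, 2]. Since h[0]=1, solve forward: x[0] = y[0] / 1 = 2; x[1] = (y[1] - 2×2) / 1 = 5; x[2] = (y[2] - 5×2) / 1 = 4. So x = [2, 5, 4]. Check by forward convolution: y[0] = 2×1 = 2; y[1] = 2×2 + 5×1 = 9; y[2] = 5×2 + 4×1 = 14; y[3] = 4×2 = 8

[2, 5, 4]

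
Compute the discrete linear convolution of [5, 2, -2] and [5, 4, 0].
y[0] = 5×5 = 25; y[1] = 5×4 + 2×5 = 30; y[2] = 5×0 + 2×4 + -2×5 = -2; y[3] = 2×0 + -2×4 = -8; y[4] = -2×0 = 0

[25, 30, -2, -8, 0]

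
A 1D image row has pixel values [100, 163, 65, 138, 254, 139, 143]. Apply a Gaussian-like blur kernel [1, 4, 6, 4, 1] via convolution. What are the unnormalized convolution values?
Convolve image row [100, 163, 65, 138, 254, 139, 143] with kernel [1, 4, 6, 4, 1]: y[0] = 100×1 = 100; y[1] = 100×4 + 163×1 = 563; y[2] = 100×6 + 163×4 + 65×1 = 1317; y[3] = 100×4 + 163×6 + 65×4 + 138×1 = 1776; y[4] = 100×1 + 163×4 + 65×6 + 138×4 + 254×1 = 1948; y[5] = 163×1 + 65×4 + 138×6 + 254×4 + 139×1 = 2406; y[6] = 65×1 + 138×4 + 254×6 + 139×4 + 143×1 = 2840; y[7] = 138×1 + 254×4 + 139×6 + 143×4 = 2560; y[8] = 254×1 + 139×4 + 143×6 = 1668; y[9] = 139×1 + 143×4 = 711; y[10] = 143×1 = 143 → [100, 563, 1317, 1776, 1948, 2406, 2840, 2560, 1668, 711, 143]. Normalization factor = sum(kernel) = 16.

[100, 563, 1317, 1776, 1948, 2406, 2840, 2560, 1668, 711, 143]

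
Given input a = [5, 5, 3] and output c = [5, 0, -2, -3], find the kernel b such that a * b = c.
Output length 4 = len(a) + len(b) - 1 ⇒ len(b) = 2. Solve b forward using b[k] = (c[k] - Σ_{i≥1} a[i]·b[k-i]) / a[0]: b[0] = c[0] / a[0] = 5 / 5 = 1; b[1] = (c[1] - 5×1) / a[0] = (0 - 5×1) / 5 = -1. So b = [1, -1]. Forward-check [5, 5, 3] * [1, -1]: c[0] = 5×1 = 5; c[1] = 5×-1 + 5×1 = 0; c[2] = 5×-1 + 3×1 = -2; c[3] = 3×-1 = -3 → [5, 0, -2, -3] ✓

[1, -1]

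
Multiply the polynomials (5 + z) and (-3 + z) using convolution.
Ascending coefficients: a = [5, 1], b = [-3, 1]. c[0] = 5×-3 = -15; c[1] = 5×1 + 1×-3 = 2; c[2] = 1×1 = 1. Result coefficients: [-15, 2, 1] → -15 + 2z + z^2

-15 + 2z + z^2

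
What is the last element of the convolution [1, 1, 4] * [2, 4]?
Use y[k] = Σ_i a[i]·b[k-i] at k=3. y[3] = 4×4 = 16

16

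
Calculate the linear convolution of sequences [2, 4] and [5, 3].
y[0] = 2×5 = 10; y[1] = 2×3 + 4×5 = 26; y[2] = 4×3 = 12

[10, 26, 12]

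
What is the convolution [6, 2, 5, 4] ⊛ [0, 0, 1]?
y[0] = 6×0 = 0; y[1] = 6×0 + 2×0 = 0; y[2] = 6×1 + 2×0 + 5×0 = 6; y[3] = 2×1 + 5×0 + 4×0 = 2; y[4] = 5×1 + 4×0 = 5; y[5] = 4×1 = 4

[0, 0, 6, 2, 5, 4]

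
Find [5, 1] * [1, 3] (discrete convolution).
y[0] = 5×1 = 5; y[1] = 5×3 + 1×1 = 16; y[2] = 1×3 = 3

[5, 16, 3]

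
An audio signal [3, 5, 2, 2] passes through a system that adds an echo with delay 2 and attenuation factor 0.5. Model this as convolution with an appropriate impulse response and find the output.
Direct-path + delayed-attenuated-path model → impulse response h = [1, 0, 0.5] (1 at lag 0, 0.5 at lag 2). Output y[n] = x[n] + 0.5·x[n - 2] (with x[n] = 0 outside 0..3): y[0] = 3 + 0.5×0 = 3; y[1] = 5 + 0.5×0 = 5; y[2] = 2 + 0.5×3 = 3.5; y[3] = 2 + 0.5×5 = 4.5; y[4] = 0 + 0.5×2 = 1.0; y[5] = 0 + 0.5×2 = 1.0. So y = [3, 5, 3.5, 4.5, 1.0, 1.0]

[3, 5, 3.5, 4.5, 1.0, 1.0]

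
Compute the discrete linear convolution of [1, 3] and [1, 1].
y[0] = 1×1 = 1; y[1] = 1×1 + 3×1 = 4; y[2] = 3×1 = 3

[1, 4, 3]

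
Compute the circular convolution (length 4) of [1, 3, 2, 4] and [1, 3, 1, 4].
Use y[k] = Σ_j f[j]·g[(k-j) mod 4]. y[0] = 1×1 + 3×4 + 2×1 + 4×3 = 27; y[1] = 1×3 + 3×1 + 2×4 + 4×1 = 18; y[2] = 1×1 + 3×3 + 2×1 + 4×4 = 28; y[3] = 1×4 + 3×1 + 2×3 + 4×1 = 17. Result: [27, 18, 28, 17]

[27, 18, 28, 17]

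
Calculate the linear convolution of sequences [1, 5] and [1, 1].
y[0] = 1×1 = 1; y[1] = 1×1 + 5×1 = 6; y[2] = 5×1 = 5

[1, 6, 5]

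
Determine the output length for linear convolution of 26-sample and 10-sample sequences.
Linear/full convolution length: m + n - 1 = 26 + 10 - 1 = 35

35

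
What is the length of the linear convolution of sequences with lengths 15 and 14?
Linear/full convolution length: m + n - 1 = 15 + 14 - 1 = 28

28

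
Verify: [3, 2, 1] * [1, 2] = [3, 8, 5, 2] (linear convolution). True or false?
Recompute linear convolution of [3, 2, 1] and [1, 2]: y[0] = 3×1 = 3; y[1] = 3×2 + 2×1 = 8; y[2] = 2×2 + 1×1 = 5; y[3] = 1×2 = 2 → [3, 8, 5, 2]. Given [3, 8, 5, 2] matches, so answer: Yes

Yes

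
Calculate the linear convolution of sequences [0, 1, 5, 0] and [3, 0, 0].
y[0] = 0×3 = 0; y[1] = 0×0 + 1×3 = 3; y[2] = 0×0 + 1×0 + 5×3 = 15; y[3] = 1×0 + 5×0 + 0×3 = 0; y[4] = 5×0 + 0×0 = 0; y[5] = 0×0 = 0

[0, 3, 15, 0, 0, 0]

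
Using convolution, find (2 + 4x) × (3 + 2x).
Ascending coefficients: a = [2, 4], b = [3, 2]. c[0] = 2×3 = 6; c[1] = 2×2 + 4×3 = 16; c[2] = 4×2 = 8. Result coefficients: [6, 16, 8] → 6 + 16x + 8x^2

6 + 16x + 8x^2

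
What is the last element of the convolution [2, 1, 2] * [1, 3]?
Use y[k] = Σ_i a[i]·b[k-i] at k=3. y[3] = 2×3 = 6

6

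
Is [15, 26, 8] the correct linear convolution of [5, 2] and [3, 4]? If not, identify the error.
Recompute linear convolution of [5, 2] and [3, 4]: y[0] = 5×3 = 15; y[1] = 5×4 + 2×3 = 26; y[2] = 2×4 = 8 → [15, 26, 8]. Given [15, 26, 8] matches, so answer: Yes

Yes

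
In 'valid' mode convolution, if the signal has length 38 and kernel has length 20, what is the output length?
'Valid' mode counts only positions where the kernel fully overlaps the signal: m - n + 1 = 38 - 20 + 1 = 19

19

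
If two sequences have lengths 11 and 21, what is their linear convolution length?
Linear/full convolution length: m + n - 1 = 11 + 21 - 1 = 31

31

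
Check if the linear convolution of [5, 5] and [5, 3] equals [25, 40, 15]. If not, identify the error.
Recompute linear convolution of [5, 5] and [5, 3]: y[0] = 5×5 = 25; y[1] = 5×3 + 5×5 = 40; y[2] = 5×3 = 15 → [25, 40, 15]. Given [25, 40, 15] matches, so answer: Yes

Yes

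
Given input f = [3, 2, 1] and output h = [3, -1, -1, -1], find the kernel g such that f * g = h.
Output length 4 = len(f) + len(g) - 1 ⇒ len(g) = 2. Solve g forward using g[k] = (h[k] - Σ_{i≥1} f[i]·g[k-i]) / f[0]: g[0] = h[0] / f[0] = 3 / 3 = 1; g[1] = (h[1] - 2×1) / f[0] = (-1 - 2×1) / 3 = -1. So g = [1, -1]. Forward-check [3, 2, 1] * [1, -1]: h[0] = 3×1 = 3; h[1] = 3×-1 + 2×1 = -1; h[2] = 2×-1 + 1×1 = -1; h[3] = 1×-1 = -1 → [3, -1, -1, -1] ✓

[1, -1]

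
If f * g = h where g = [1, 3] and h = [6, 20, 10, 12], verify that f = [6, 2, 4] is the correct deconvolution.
Forward-compute [6, 2, 4] * [1, 3]: h[0] = 6×1 = 6; h[1] = 6×3 + 2×1 = 20; h[2] = 2×3 + 4×1 = 10; h[3] = 4×3 = 12 → [6, 20, 10, 12]. Matches given h = [6, 20, 10, 12], so verified.

Verified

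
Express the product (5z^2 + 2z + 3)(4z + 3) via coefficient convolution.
Ascending coefficients: a = [3, 2, 5], b = [3, 4]. c[0] = 3×3 = 9; c[1] = 3×4 + 2×3 = 18; c[2] = 2×4 + 5×3 = 23; c[3] = 5×4 = 20. Result coefficients: [9, 18, 23, 20] → 20z^3 + 23z^2 + 18z + 9

20z^3 + 23z^2 + 18z + 9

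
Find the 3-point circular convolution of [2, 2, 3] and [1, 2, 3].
Use y[k] = Σ_j a[j]·b[(k-j) mod 3]. y[0] = 2×1 + 2×3 + 3×2 = 14; y[1] = 2×2 + 2×1 + 3×3 = 15; y[2] = 2×3 + 2×2 + 3×1 = 13. Result: [14, 15, 13]

[14, 15, 13]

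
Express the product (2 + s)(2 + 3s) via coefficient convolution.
Ascending coefficients: a = [2, 1], b = [2, 3]. c[0] = 2×2 = 4; c[1] = 2×3 + 1×2 = 8; c[2] = 1×3 = 3. Result coefficients: [4, 8, 3] → 4 + 8s + 3s^2

4 + 8s + 3s^2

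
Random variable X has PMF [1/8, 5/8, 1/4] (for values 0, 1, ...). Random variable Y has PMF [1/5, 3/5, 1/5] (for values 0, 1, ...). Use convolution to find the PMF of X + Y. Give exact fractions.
P(X+Y=k) = Σ_i P(X=i)·P(Y=k-i) — a convolution of [1/8, 5/8, 1/4] and [1/5, 3/5, 1/5]. P(X+Y=0) = (1/8)×(1/5) = 1/40; P(X+Y=1) = (1/8)×(3/5) + (5/8)×(1/5) = 3/40 + 1/8 = 1/5; P(X+Y=2) = (1/8)×(1/5) + (5/8)×(3/5) + (1/4)×(1/5) = 1/40 + 3/8 + 1/20 = 9/20; P(X+Y=3) = (5/8)×(1/5) + (1/4)×(3/5) = 1/8 + 3/20 = 11/40; P(X+Y=4) = (1/4)×(1/5) = 1/20. PMF: [1/40, 1/5, 9/20, 11/40, 1/20] (sums to 1 ✓)

[1/40, 1/5, 9/20, 11/40, 1/20]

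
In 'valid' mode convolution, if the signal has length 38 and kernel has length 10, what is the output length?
'Valid' mode counts only positions where the kernel fully overlaps the signal: m - n + 1 = 38 - 10 + 1 = 29

29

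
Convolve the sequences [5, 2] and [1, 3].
y[0] = 5×1 = 5; y[1] = 5×3 + 2×1 = 17; y[2] = 2×3 = 6

[5, 17, 6]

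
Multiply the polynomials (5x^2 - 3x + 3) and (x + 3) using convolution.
Ascending coefficients: a = [3, -3, 5], b = [3, 1]. c[0] = 3×3 = 9; c[1] = 3×1 + -3×3 = -6; c[2] = -3×1 + 5×3 = 12; c[3] = 5×1 = 5. Result coefficients: [9, -6, 12, 5] → 5x^3 + 12x^2 - 6x + 9

5x^3 + 12x^2 - 6x + 9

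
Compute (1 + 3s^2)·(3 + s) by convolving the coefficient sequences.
Ascending coefficients: a = [1, 0, 3], b = [3, 1]. c[0] = 1×3 = 3; c[1] = 1×1 + 0×3 = 1; c[2] = 0×1 + 3×3 = 9; c[3] = 3×1 = 3. Result coefficients: [3, 1, 9, 3] → 3 + s + 9s^2 + 3s^3

3 + s + 9s^2 + 3s^3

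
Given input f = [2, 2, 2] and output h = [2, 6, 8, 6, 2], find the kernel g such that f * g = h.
Output length 5 = len(f) + len(g) - 1 ⇒ len(g) = 3. Solve g forward using g[k] = (h[k] - Σ_{i≥1} f[i]·g[k-i]) / f[0]: g[0] = h[0] / f[0] = 2 / 2 = 1; g[1] = (h[1] - 2×1) / f[0] = (6 - 2×1) / 2 = 2; g[2] = (h[2] - 2×2 - 2×1) / f[0] = (8 - 2×2 - 2×1) / 2 = 1. So g = [1, 2, 1]. Forward-check [2, 2, 2] * [1, 2, 1]: h[0] = 2×1 = 2; h[1] = 2×2 + 2×1 = 6; h[2] = 2×1 + 2×2 + 2×1 = 8; h[3] = 2×1 + 2×2 = 6; h[4] = 2×1 = 2 → [2, 6, 8, 6, 2] ✓

[1, 2, 1]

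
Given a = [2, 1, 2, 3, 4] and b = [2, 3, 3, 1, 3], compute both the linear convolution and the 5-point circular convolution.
Linear: y_lin[0] = 2×2 = 4; y_lin[1] = 2×3 + 1×2 = 8; y_lin[2] = 2×3 + 1×3 + 2×2 = 13; y_lin[3] = 2×1 + 1×3 + 2×3 + 3×2 = 17; y_lin[4] = 2×3 + 1×1 + 2×3 + 3×3 + 4×2 = 30; y_lin[5] = 1×3 + 2×1 + 3×3 + 4×3 = 26; y_lin[6] = 2×3 + 3×1 + 4×3 = 21; y_lin[7] = 3×3 + 4×1 = 13; y_lin[8] = 4×3 = 12 → [4, 8, 13, 17, 30, 26, 21, 13, 12]. Circular (length 5): y[0] = 2×2 + 1×3 + 2×1 + 3×3 + 4×3 = 30; y[1] = 2×3 + 1×2 + 2×3 + 3×1 + 4×3 = 29; y[2] = 2×3 + 1×3 + 2×2 + 3×3 + 4×1 = 26; y[3] = 2×1 + 1×3 + 2×3 + 3×2 + 4×3 = 29; y[4] = 2×3 + 1×1 + 2×3 + 3×3 + 4×2 = 30 → [30, 29, 26, 29, 30]

Linear: [4, 8, 13, 17, 30, 26, 21, 13, 12], Circular: [30, 29, 26, 29, 30]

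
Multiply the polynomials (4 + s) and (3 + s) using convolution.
Ascending coefficients: a = [4, 1], b = [3, 1]. c[0] = 4×3 = 12; c[1] = 4×1 + 1×3 = 7; c[2] = 1×1 = 1. Result coefficients: [12, 7, 1] → 12 + 7s + s^2

12 + 7s + s^2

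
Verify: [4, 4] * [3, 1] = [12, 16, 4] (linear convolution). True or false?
Recompute linear convolution of [4, 4] and [3, 1]: y[0] = 4×3 = 12; y[1] = 4×1 + 4×3 = 16; y[2] = 4×1 = 4 → [12, 16, 4]. Given [12, 16, 4] matches, so answer: Yes

Yes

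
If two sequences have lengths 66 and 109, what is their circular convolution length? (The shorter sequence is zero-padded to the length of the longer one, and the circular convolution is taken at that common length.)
Circular convolution (zero-padding the shorter input) has length max(m, n) = max(66, 109) = 109

109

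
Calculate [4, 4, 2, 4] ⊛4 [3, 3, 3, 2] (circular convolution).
Use y[k] = Σ_j s[j]·t[(k-j) mod 4]. y[0] = 4×3 + 4×2 + 2×3 + 4×3 = 38; y[1] = 4×3 + 4×3 + 2×2 + 4×3 = 40; y[2] = 4×3 + 4×3 + 2×3 + 4×2 = 38; y[3] = 4×2 + 4×3 + 2×3 + 4×3 = 38. Result: [38, 40, 38, 38]

[38, 40, 38, 38]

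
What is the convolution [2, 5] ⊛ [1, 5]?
y[0] = 2×1 = 2; y[1] = 2×5 + 5×1 = 15; y[2] = 5×5 = 25

[2, 15, 25]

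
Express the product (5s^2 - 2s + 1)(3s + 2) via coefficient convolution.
Ascending coefficients: a = [1, -2, 5], b = [2, 3]. c[0] = 1×2 = 2; c[1] = 1×3 + -2×2 = -1; c[2] = -2×3 + 5×2 = 4; c[3] = 5×3 = 15. Result coefficients: [2, -1, 4, 15] → 15s^3 + 4s^2 - s + 2

15s^3 + 4s^2 - s + 2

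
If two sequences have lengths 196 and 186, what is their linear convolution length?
Linear/full convolution length: m + n - 1 = 196 + 186 - 1 = 381

381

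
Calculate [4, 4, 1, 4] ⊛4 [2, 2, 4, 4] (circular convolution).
Use y[k] = Σ_j u[j]·v[(k-j) mod 4]. y[0] = 4×2 + 4×4 + 1×4 + 4×2 = 36; y[1] = 4×2 + 4×2 + 1×4 + 4×4 = 36; y[2] = 4×4 + 4×2 + 1×2 + 4×4 = 42; y[3] = 4×4 + 4×4 + 1×2 + 4×2 = 42. Result: [36, 36, 42, 42]

[36, 36, 42, 42]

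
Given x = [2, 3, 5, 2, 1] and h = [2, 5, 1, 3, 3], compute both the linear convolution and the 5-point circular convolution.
Linear: y_lin[0] = 2×2 = 4; y_lin[1] = 2×5 + 3×2 = 16; y_lin[2] = 2×1 + 3×5 + 5×2 = 27; y_lin[3] = 2×3 + 3×1 + 5×5 + 2×2 = 38; y_lin[4] = 2×3 + 3×3 + 5×1 + 2×5 + 1×2 = 32; y_lin[5] = 3×3 + 5×3 + 2×1 + 1×5 = 31; y_lin[6] = 5×3 + 2×3 + 1×1 = 22; y_lin[7] = 2×3 + 1×3 = 9; y_lin[8] = 1×3 = 3 → [4, 16, 27, 38, 32, 31, 22, 9, 3]. Circular (length 5): y[0] = 2×2 + 3×3 + 5×3 + 2×1 + 1×5 = 35; y[1] = 2×5 + 3×2 + 5×3 + 2×3 + 1×1 = 38; y[2] = 2×1 + 3×5 + 5×2 + 2×3 + 1×3 = 36; y[3] = 2×3 + 3×1 + 5×5 + 2×2 + 1×3 = 41; y[4] = 2×3 + 3×3 + 5×1 + 2×5 + 1×2 = 32 → [35, 38, 36, 41, 32]

Linear: [4, 16, 27, 38, 32, 31, 22, 9, 3], Circular: [35, 38, 36, 41, 32]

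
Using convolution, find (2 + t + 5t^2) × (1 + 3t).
Ascending coefficients: a = [2, 1, 5], b = [1, 3]. c[0] = 2×1 = 2; c[1] = 2×3 + 1×1 = 7; c[2] = 1×3 + 5×1 = 8; c[3] = 5×3 = 15. Result coefficients: [2, 7, 8, 15] → 2 + 7t + 8t^2 + 15t^3

2 + 7t + 8t^2 + 15t^3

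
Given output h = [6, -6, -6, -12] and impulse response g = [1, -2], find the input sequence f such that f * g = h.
Deconvolve h=[6, -6, -6, -12] by g=[1, -2]. Since g[0]=1, solve forward: f[0] = h[0] / 1 = 6; f[1] = (h[1] - 6×-2) / 1 = 6; f[2] = (h[2] - 6×-2) / 1 = 6. So f = [6, 6, 6]. Check by forward convolution: h[0] = 6×1 = 6; h[1] = 6×-2 + 6×1 = -6; h[2] = 6×-2 + 6×1 = -6; h[3] = 6×-2 = -12

[6, 6, 6]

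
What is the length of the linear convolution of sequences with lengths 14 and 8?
Linear/full convolution length: m + n - 1 = 14 + 8 - 1 = 21

21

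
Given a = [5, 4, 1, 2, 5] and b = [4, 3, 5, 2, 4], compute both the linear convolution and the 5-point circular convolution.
Linear: y_lin[0] = 5×4 = 20; y_lin[1] = 5×3 + 4×4 = 31; y_lin[2] = 5×5 + 4×3 + 1×4 = 41; y_lin[3] = 5×2 + 4×5 + 1×3 + 2×4 = 41; y_lin[4] = 5×4 + 4×2 + 1×5 + 2×3 + 5×4 = 59; y_lin[5] = 4×4 + 1×2 + 2×5 + 5×3 = 43; y_lin[6] = 1×4 + 2×2 + 5×5 = 33; y_lin[7] = 2×4 + 5×2 = 18; y_lin[8] = 5×4 = 20 → [20, 31, 41, 41, 59, 43, 33, 18, 20]. Circular (length 5): y[0] = 5×4 + 4×4 + 1×2 + 2×5 + 5×3 = 63; y[1] = 5×3 + 4×4 + 1×4 + 2×2 + 5×5 = 64; y[2] = 5×5 + 4×3 + 1×4 + 2×4 + 5×2 = 59; y[3] = 5×2 + 4×5 + 1×3 + 2×4 + 5×4 = 61; y[4] = 5×4 + 4×2 + 1×5 + 2×3 + 5×4 = 59 → [63, 64, 59, 61, 59]

Linear: [20, 31, 41, 41, 59, 43, 33, 18, 20], Circular: [63, 64, 59, 61, 59]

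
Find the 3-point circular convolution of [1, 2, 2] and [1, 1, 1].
Use y[k] = Σ_j u[j]·v[(k-j) mod 3]. y[0] = 1×1 + 2×1 + 2×1 = 5; y[1] = 1×1 + 2×1 + 2×1 = 5; y[2] = 1×1 + 2×1 + 2×1 = 5. Result: [5, 5, 5]

[5, 5, 5]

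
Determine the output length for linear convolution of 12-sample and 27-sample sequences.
Linear/full convolution length: m + n - 1 = 12 + 27 - 1 = 38

38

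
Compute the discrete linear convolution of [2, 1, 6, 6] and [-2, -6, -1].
y[0] = 2×-2 = -4; y[1] = 2×-6 + 1×-2 = -14; y[2] = 2×-1 + 1×-6 + 6×-2 = -20; y[3] = 1×-1 + 6×-6 + 6×-2 = -49; y[4] = 6×-1 + 6×-6 = -42; y[5] = 6×-1 = -6

[-4, -14, -20, -49, -42, -6]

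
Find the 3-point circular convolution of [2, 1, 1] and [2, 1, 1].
Use y[k] = Σ_j u[j]·v[(k-j) mod 3]. y[0] = 2×2 + 1×1 + 1×1 = 6; y[1] = 2×1 + 1×2 + 1×1 = 5; y[2] = 2×1 + 1×1 + 1×2 = 5. Result: [6, 5, 5]

[6, 5, 5]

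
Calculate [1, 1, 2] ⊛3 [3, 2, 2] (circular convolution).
Use y[k] = Σ_j f[j]·g[(k-j) mod 3]. y[0] = 1×3 + 1×2 + 2×2 = 9; y[1] = 1×2 + 1×3 + 2×2 = 9; y[2] = 1×2 + 1×2 + 2×3 = 10. Result: [9, 9, 10]

[9, 9, 10]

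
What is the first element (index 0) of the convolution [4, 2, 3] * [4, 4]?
Use y[k] = Σ_i a[i]·b[k-i] at k=0. y[0] = 4×4 = 16

16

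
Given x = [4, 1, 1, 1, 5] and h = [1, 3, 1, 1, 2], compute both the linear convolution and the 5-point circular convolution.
Linear: y_lin[0] = 4×1 = 4; y_lin[1] = 4×3 + 1×1 = 13; y_lin[2] = 4×1 + 1×3 + 1×1 = 8; y_lin[3] = 4×1 + 1×1 + 1×3 + 1×1 = 9; y_lin[4] = 4×2 + 1×1 + 1×1 + 1×3 + 5×1 = 18; y_lin[5] = 1×2 + 1×1 + 1×1 + 5×3 = 19; y_lin[6] = 1×2 + 1×1 + 5×1 = 8; y_lin[7] = 1×2 + 5×1 = 7; y_lin[8] = 5×2 = 10 → [4, 13, 8, 9, 18, 19, 8, 7, 10]. Circular (length 5): y[0] = 4×1 + 1×2 + 1×1 + 1×1 + 5×3 = 23; y[1] = 4×3 + 1×1 + 1×2 + 1×1 + 5×1 = 21; y[2] = 4×1 + 1×3 + 1×1 + 1×2 + 5×1 = 15; y[3] = 4×1 + 1×1 + 1×3 + 1×1 + 5×2 = 19; y[4] = 4×2 + 1×1 + 1×1 + 1×3 + 5×1 = 18 → [23, 21, 15, 19, 18]

Linear: [4, 13, 8, 9, 18, 19, 8, 7, 10], Circular: [23, 21, 15, 19, 18]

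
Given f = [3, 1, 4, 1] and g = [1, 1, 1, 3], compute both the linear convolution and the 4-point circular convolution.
Linear: y_lin[0] = 3×1 = 3; y_lin[1] = 3×1 + 1×1 = 4; y_lin[2] = 3×1 + 1×1 + 4×1 = 8; y_lin[3] = 3×3 + 1×1 + 4×1 + 1×1 = 15; y_lin[4] = 1×3 + 4×1 + 1×1 = 8; y_lin[5] = 4×3 + 1×1 = 13; y_lin[6] = 1×3 = 3 → [3, 4, 8, 15, 8, 13, 3]. Circular (length 4): y[0] = 3×1 + 1×3 + 4×1 + 1×1 = 11; y[1] = 3×1 + 1×1 + 4×3 + 1×1 = 17; y[2] = 3×1 + 1×1 + 4×1 + 1×3 = 11; y[3] = 3×3 + 1×1 + 4×1 + 1×1 = 15 → [11, 17, 11, 15]

Linear: [3, 4, 8, 15, 8, 13, 3], Circular: [11, 17, 11, 15]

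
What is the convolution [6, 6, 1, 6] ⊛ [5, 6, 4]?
y[0] = 6×5 = 30; y[1] = 6×6 + 6×5 = 66; y[2] = 6×4 + 6×6 + 1×5 = 65; y[3] = 6×4 + 1×6 + 6×5 = 60; y[4] = 1×4 + 6×6 = 40; y[5] = 6×4 = 24

[30, 66, 65, 60, 40, 24]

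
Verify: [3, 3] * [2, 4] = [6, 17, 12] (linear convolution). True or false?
Recompute linear convolution of [3, 3] and [2, 4]: y[0] = 3×2 = 6; y[1] = 3×4 + 3×2 = 18; y[2] = 3×4 = 12 → [6, 18, 12]. Compare to given [6, 17, 12]: they differ at index 1: given 17, correct 18, so answer: No

No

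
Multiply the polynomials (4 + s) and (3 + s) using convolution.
Ascending coefficients: a = [4, 1], b = [3, 1]. c[0] = 4×3 = 12; c[1] = 4×1 + 1×3 = 7; c[2] = 1×1 = 1. Result coefficients: [12, 7, 1] → 12 + 7s + s^2

12 + 7s + s^2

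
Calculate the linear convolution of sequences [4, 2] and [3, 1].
y[0] = 4×3 = 12; y[1] = 4×1 + 2×3 = 10; y[2] = 2×1 = 2

[12, 10, 2]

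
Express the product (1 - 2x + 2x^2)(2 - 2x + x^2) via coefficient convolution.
Ascending coefficients: a = [1, -2, 2], b = [2, -2, 1]. c[0] = 1×2 = 2; c[1] = 1×-2 + -2×2 = -6; c[2] = 1×1 + -2×-2 + 2×2 = 9; c[3] = -2×1 + 2×-2 = -6; c[4] = 2×1 = 2. Result coefficients: [2, -6, 9, -6, 2] → 2 - 6x + 9x^2 - 6x^3 + 2x^4

2 - 6x + 9x^2 - 6x^3 + 2x^4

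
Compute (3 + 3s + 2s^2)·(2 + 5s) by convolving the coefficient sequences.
Ascending coefficients: a = [3, 3, 2], b = [2, 5]. c[0] = 3×2 = 6; c[1] = 3×5 + 3×2 = 21; c[2] = 3×5 + 2×2 = 19; c[3] = 2×5 = 10. Result coefficients: [6, 21, 19, 10] → 6 + 21s + 19s^2 + 10s^3

6 + 21s + 19s^2 + 10s^3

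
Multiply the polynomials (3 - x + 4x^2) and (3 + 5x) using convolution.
Ascending coefficients: a = [3, -1, 4], b = [3, 5]. c[0] = 3×3 = 9; c[1] = 3×5 + -1×3 = 12; c[2] = -1×5 + 4×3 = 7; c[3] = 4×5 = 20. Result coefficients: [9, 12, 7, 20] → 9 + 12x + 7x^2 + 20x^3

9 + 12x + 7x^2 + 20x^3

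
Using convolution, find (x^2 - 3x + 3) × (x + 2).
Ascending coefficients: a = [3, -3, 1], b = [2, 1]. c[0] = 3×2 = 6; c[1] = 3×1 + -3×2 = -3; c[2] = -3×1 + 1×2 = -1; c[3] = 1×1 = 1. Result coefficients: [6, -3, -1, 1] → x^3 - x^2 - 3x + 6

x^3 - x^2 - 3x + 6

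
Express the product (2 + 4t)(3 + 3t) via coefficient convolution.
Ascending coefficients: a = [2, 4], b = [3, 3]. c[0] = 2×3 = 6; c[1] = 2×3 + 4×3 = 18; c[2] = 4×3 = 12. Result coefficients: [6, 18, 12] → 6 + 18t + 12t^2

6 + 18t + 12t^2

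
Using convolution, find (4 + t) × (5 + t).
Ascending coefficients: a = [4, 1], b = [5, 1]. c[0] = 4×5 = 20; c[1] = 4×1 + 1×5 = 9; c[2] = 1×1 = 1. Result coefficients: [20, 9, 1] → 20 + 9t + t^2

20 + 9t + t^2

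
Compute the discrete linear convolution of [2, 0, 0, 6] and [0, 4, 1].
y[0] = 2×0 = 0; y[1] = 2×4 + 0×0 = 8; y[2] = 2×1 + 0×4 + 0×0 = 2; y[3] = 0×1 + 0×4 + 6×0 = 0; y[4] = 0×1 + 6×4 = 24; y[5] = 6×1 = 6

[0, 8, 2, 0, 24, 6]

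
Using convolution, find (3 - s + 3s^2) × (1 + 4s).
Ascending coefficients: a = [3, -1, 3], b = [1, 4]. c[0] = 3×1 = 3; c[1] = 3×4 + -1×1 = 11; c[2] = -1×4 + 3×1 = -1; c[3] = 3×4 = 12. Result coefficients: [3, 11, -1, 12] → 3 + 11s - s^2 + 12s^3

3 + 11s - s^2 + 12s^3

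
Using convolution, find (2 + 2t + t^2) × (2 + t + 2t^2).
Ascending coefficients: a = [2, 2, 1], b = [2, 1, 2]. c[0] = 2×2 = 4; c[1] = 2×1 + 2×2 = 6; c[2] = 2×2 + 2×1 + 1×2 = 8; c[3] = 2×2 + 1×1 = 5; c[4] = 1×2 = 2. Result coefficients: [4, 6, 8, 5, 2] → 4 + 6t + 8t^2 + 5t^3 + 2t^4

4 + 6t + 8t^2 + 5t^3 + 2t^4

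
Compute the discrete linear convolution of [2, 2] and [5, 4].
y[0] = 2×5 = 10; y[1] = 2×4 + 2×5 = 18; y[2] = 2×4 = 8

[10, 18, 8]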